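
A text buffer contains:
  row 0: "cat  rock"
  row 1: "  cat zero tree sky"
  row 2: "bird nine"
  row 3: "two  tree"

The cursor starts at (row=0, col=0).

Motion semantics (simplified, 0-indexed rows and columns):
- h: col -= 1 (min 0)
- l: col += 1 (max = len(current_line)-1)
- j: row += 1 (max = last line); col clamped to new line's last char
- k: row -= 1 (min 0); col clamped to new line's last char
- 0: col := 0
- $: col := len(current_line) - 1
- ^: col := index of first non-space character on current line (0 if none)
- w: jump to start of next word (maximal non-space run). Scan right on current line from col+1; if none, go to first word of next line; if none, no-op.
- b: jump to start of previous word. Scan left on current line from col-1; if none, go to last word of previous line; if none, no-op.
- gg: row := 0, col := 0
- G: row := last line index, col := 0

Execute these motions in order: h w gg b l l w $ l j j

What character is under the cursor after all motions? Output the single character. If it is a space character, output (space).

After 1 (h): row=0 col=0 char='c'
After 2 (w): row=0 col=5 char='r'
After 3 (gg): row=0 col=0 char='c'
After 4 (b): row=0 col=0 char='c'
After 5 (l): row=0 col=1 char='a'
After 6 (l): row=0 col=2 char='t'
After 7 (w): row=0 col=5 char='r'
After 8 ($): row=0 col=8 char='k'
After 9 (l): row=0 col=8 char='k'
After 10 (j): row=1 col=8 char='r'
After 11 (j): row=2 col=8 char='e'

Answer: e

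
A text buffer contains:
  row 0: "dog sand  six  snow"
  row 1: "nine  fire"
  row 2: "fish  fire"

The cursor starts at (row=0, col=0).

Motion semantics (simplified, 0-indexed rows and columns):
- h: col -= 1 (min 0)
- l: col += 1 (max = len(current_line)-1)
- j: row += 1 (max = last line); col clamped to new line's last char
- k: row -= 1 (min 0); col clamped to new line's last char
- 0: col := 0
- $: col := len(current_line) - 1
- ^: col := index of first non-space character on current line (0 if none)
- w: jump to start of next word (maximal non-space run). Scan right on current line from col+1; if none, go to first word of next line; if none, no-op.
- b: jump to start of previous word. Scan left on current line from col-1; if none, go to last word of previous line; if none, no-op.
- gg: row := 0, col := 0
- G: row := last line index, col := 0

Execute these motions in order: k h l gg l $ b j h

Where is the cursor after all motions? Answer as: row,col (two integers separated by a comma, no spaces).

Answer: 1,8

Derivation:
After 1 (k): row=0 col=0 char='d'
After 2 (h): row=0 col=0 char='d'
After 3 (l): row=0 col=1 char='o'
After 4 (gg): row=0 col=0 char='d'
After 5 (l): row=0 col=1 char='o'
After 6 ($): row=0 col=18 char='w'
After 7 (b): row=0 col=15 char='s'
After 8 (j): row=1 col=9 char='e'
After 9 (h): row=1 col=8 char='r'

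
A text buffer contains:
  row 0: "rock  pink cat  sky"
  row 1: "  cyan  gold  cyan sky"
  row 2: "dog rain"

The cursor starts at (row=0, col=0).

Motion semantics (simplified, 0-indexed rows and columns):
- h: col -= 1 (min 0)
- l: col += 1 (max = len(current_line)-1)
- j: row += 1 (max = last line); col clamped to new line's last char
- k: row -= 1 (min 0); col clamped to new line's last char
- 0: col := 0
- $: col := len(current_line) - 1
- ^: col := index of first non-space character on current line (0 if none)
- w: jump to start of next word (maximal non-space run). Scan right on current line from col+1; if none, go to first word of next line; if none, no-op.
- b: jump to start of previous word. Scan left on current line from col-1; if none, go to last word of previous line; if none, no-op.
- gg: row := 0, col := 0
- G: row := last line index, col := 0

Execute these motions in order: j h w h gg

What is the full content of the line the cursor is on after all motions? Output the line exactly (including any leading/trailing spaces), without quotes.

After 1 (j): row=1 col=0 char='_'
After 2 (h): row=1 col=0 char='_'
After 3 (w): row=1 col=2 char='c'
After 4 (h): row=1 col=1 char='_'
After 5 (gg): row=0 col=0 char='r'

Answer: rock  pink cat  sky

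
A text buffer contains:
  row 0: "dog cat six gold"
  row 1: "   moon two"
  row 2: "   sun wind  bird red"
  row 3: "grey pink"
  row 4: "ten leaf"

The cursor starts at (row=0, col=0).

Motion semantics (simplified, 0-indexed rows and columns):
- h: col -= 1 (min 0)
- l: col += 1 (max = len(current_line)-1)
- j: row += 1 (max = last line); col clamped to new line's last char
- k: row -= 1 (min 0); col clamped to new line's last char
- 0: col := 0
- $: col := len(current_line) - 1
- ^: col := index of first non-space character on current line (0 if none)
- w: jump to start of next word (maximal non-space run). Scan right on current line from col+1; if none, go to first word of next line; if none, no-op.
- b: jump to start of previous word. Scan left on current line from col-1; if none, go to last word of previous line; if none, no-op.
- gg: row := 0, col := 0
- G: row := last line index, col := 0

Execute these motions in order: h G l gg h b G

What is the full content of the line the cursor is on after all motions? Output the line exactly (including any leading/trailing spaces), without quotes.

Answer: ten leaf

Derivation:
After 1 (h): row=0 col=0 char='d'
After 2 (G): row=4 col=0 char='t'
After 3 (l): row=4 col=1 char='e'
After 4 (gg): row=0 col=0 char='d'
After 5 (h): row=0 col=0 char='d'
After 6 (b): row=0 col=0 char='d'
After 7 (G): row=4 col=0 char='t'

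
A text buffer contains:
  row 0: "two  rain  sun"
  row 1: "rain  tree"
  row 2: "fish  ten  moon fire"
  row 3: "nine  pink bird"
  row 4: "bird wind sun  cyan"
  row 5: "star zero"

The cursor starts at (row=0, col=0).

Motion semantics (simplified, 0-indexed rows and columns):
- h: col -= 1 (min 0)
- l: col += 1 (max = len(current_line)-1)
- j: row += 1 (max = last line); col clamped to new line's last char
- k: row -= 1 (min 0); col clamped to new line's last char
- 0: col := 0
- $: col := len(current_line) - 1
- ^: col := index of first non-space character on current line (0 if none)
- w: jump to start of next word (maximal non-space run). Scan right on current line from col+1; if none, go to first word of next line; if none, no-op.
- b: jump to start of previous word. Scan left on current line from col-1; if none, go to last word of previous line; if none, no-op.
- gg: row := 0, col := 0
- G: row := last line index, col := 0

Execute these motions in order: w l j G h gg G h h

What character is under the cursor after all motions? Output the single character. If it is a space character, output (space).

After 1 (w): row=0 col=5 char='r'
After 2 (l): row=0 col=6 char='a'
After 3 (j): row=1 col=6 char='t'
After 4 (G): row=5 col=0 char='s'
After 5 (h): row=5 col=0 char='s'
After 6 (gg): row=0 col=0 char='t'
After 7 (G): row=5 col=0 char='s'
After 8 (h): row=5 col=0 char='s'
After 9 (h): row=5 col=0 char='s'

Answer: s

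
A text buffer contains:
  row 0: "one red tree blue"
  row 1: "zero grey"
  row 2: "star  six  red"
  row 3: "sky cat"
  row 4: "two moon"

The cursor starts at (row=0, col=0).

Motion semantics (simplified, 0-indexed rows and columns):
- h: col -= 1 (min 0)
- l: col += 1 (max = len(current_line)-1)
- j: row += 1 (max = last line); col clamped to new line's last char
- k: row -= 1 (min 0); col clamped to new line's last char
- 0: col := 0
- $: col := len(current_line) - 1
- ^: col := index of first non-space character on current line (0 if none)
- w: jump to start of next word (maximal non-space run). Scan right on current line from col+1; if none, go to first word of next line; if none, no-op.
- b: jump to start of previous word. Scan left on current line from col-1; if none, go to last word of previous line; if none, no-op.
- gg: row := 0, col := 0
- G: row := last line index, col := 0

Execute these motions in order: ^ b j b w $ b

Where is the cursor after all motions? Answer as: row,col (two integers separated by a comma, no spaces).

After 1 (^): row=0 col=0 char='o'
After 2 (b): row=0 col=0 char='o'
After 3 (j): row=1 col=0 char='z'
After 4 (b): row=0 col=13 char='b'
After 5 (w): row=1 col=0 char='z'
After 6 ($): row=1 col=8 char='y'
After 7 (b): row=1 col=5 char='g'

Answer: 1,5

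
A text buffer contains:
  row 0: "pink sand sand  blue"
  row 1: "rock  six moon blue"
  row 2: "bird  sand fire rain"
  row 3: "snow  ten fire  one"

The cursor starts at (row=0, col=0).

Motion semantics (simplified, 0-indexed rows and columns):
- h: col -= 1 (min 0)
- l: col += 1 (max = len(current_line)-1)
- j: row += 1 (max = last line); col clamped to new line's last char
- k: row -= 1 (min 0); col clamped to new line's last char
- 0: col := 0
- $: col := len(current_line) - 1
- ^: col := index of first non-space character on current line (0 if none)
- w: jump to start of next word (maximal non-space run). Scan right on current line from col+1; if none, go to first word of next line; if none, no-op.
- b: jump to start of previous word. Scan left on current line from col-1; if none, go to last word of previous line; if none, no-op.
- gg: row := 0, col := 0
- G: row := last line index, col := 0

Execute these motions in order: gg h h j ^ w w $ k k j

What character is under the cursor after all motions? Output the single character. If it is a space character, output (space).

After 1 (gg): row=0 col=0 char='p'
After 2 (h): row=0 col=0 char='p'
After 3 (h): row=0 col=0 char='p'
After 4 (j): row=1 col=0 char='r'
After 5 (^): row=1 col=0 char='r'
After 6 (w): row=1 col=6 char='s'
After 7 (w): row=1 col=10 char='m'
After 8 ($): row=1 col=18 char='e'
After 9 (k): row=0 col=18 char='u'
After 10 (k): row=0 col=18 char='u'
After 11 (j): row=1 col=18 char='e'

Answer: e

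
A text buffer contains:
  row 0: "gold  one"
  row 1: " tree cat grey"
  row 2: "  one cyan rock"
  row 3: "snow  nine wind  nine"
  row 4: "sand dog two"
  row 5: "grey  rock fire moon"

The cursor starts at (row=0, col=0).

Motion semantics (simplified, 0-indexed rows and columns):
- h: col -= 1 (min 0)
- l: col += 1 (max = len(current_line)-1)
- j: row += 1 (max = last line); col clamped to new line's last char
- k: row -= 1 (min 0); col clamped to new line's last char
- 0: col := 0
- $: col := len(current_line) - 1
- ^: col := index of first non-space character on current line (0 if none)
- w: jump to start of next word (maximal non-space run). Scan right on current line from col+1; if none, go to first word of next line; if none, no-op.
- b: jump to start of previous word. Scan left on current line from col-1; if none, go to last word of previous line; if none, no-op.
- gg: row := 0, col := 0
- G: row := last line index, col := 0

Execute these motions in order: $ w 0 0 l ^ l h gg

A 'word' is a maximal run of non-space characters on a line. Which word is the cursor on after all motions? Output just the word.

After 1 ($): row=0 col=8 char='e'
After 2 (w): row=1 col=1 char='t'
After 3 (0): row=1 col=0 char='_'
After 4 (0): row=1 col=0 char='_'
After 5 (l): row=1 col=1 char='t'
After 6 (^): row=1 col=1 char='t'
After 7 (l): row=1 col=2 char='r'
After 8 (h): row=1 col=1 char='t'
After 9 (gg): row=0 col=0 char='g'

Answer: gold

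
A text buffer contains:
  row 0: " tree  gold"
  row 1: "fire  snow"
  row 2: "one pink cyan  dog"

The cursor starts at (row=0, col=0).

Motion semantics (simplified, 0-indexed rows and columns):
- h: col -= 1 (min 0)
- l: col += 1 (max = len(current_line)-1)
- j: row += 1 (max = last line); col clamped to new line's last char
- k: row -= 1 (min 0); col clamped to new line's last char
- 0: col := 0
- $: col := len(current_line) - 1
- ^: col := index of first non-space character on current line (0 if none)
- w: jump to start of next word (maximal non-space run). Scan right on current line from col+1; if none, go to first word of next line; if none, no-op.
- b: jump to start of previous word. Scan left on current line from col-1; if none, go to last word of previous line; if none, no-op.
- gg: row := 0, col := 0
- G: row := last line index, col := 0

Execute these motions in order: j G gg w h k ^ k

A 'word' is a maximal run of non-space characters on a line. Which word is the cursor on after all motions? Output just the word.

After 1 (j): row=1 col=0 char='f'
After 2 (G): row=2 col=0 char='o'
After 3 (gg): row=0 col=0 char='_'
After 4 (w): row=0 col=1 char='t'
After 5 (h): row=0 col=0 char='_'
After 6 (k): row=0 col=0 char='_'
After 7 (^): row=0 col=1 char='t'
After 8 (k): row=0 col=1 char='t'

Answer: tree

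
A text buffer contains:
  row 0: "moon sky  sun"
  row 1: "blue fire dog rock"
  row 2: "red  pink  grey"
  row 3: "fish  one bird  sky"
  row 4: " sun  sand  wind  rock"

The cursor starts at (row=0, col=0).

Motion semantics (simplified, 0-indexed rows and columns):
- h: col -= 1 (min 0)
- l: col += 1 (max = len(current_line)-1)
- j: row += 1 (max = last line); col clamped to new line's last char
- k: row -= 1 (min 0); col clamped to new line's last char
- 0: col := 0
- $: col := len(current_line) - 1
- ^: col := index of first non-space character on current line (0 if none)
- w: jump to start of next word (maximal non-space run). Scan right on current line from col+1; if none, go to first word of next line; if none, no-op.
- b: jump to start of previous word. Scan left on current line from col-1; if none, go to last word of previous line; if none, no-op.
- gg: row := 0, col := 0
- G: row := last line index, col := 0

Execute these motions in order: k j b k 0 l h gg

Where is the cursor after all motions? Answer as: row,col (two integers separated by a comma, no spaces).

After 1 (k): row=0 col=0 char='m'
After 2 (j): row=1 col=0 char='b'
After 3 (b): row=0 col=10 char='s'
After 4 (k): row=0 col=10 char='s'
After 5 (0): row=0 col=0 char='m'
After 6 (l): row=0 col=1 char='o'
After 7 (h): row=0 col=0 char='m'
After 8 (gg): row=0 col=0 char='m'

Answer: 0,0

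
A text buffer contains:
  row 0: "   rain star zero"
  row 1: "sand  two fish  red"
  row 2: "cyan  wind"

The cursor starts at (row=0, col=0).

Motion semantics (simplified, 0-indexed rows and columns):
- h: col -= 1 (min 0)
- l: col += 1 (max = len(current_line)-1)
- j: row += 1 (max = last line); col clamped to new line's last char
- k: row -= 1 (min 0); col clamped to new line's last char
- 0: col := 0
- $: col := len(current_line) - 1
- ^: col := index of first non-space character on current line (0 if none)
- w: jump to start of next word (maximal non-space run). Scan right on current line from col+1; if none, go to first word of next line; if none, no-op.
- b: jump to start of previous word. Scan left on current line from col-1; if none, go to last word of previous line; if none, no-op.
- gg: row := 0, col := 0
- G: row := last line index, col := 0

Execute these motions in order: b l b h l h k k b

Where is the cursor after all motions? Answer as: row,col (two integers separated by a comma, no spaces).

After 1 (b): row=0 col=0 char='_'
After 2 (l): row=0 col=1 char='_'
After 3 (b): row=0 col=1 char='_'
After 4 (h): row=0 col=0 char='_'
After 5 (l): row=0 col=1 char='_'
After 6 (h): row=0 col=0 char='_'
After 7 (k): row=0 col=0 char='_'
After 8 (k): row=0 col=0 char='_'
After 9 (b): row=0 col=0 char='_'

Answer: 0,0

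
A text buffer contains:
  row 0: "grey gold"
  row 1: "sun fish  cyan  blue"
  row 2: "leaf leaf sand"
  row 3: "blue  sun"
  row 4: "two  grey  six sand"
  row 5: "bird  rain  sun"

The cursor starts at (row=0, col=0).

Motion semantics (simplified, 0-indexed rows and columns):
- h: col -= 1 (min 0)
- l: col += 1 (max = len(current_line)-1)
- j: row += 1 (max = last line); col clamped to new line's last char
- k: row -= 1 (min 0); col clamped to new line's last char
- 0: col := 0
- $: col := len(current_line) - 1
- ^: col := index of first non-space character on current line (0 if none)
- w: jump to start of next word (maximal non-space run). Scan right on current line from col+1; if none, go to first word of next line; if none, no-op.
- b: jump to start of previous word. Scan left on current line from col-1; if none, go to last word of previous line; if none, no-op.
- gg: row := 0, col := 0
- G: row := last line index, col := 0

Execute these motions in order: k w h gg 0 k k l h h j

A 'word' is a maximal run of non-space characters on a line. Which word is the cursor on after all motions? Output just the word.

Answer: sun

Derivation:
After 1 (k): row=0 col=0 char='g'
After 2 (w): row=0 col=5 char='g'
After 3 (h): row=0 col=4 char='_'
After 4 (gg): row=0 col=0 char='g'
After 5 (0): row=0 col=0 char='g'
After 6 (k): row=0 col=0 char='g'
After 7 (k): row=0 col=0 char='g'
After 8 (l): row=0 col=1 char='r'
After 9 (h): row=0 col=0 char='g'
After 10 (h): row=0 col=0 char='g'
After 11 (j): row=1 col=0 char='s'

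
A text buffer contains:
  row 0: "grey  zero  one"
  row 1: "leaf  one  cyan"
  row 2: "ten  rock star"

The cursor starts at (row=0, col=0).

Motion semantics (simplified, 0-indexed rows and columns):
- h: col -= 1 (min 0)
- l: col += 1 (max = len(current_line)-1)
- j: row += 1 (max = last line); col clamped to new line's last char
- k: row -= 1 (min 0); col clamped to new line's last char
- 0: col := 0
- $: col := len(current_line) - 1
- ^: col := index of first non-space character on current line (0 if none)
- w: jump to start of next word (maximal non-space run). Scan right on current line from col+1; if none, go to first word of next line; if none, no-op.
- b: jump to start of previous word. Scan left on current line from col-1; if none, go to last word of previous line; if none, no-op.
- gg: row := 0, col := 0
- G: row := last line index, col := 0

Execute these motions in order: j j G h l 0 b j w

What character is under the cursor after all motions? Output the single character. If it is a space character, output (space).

After 1 (j): row=1 col=0 char='l'
After 2 (j): row=2 col=0 char='t'
After 3 (G): row=2 col=0 char='t'
After 4 (h): row=2 col=0 char='t'
After 5 (l): row=2 col=1 char='e'
After 6 (0): row=2 col=0 char='t'
After 7 (b): row=1 col=11 char='c'
After 8 (j): row=2 col=11 char='t'
After 9 (w): row=2 col=11 char='t'

Answer: t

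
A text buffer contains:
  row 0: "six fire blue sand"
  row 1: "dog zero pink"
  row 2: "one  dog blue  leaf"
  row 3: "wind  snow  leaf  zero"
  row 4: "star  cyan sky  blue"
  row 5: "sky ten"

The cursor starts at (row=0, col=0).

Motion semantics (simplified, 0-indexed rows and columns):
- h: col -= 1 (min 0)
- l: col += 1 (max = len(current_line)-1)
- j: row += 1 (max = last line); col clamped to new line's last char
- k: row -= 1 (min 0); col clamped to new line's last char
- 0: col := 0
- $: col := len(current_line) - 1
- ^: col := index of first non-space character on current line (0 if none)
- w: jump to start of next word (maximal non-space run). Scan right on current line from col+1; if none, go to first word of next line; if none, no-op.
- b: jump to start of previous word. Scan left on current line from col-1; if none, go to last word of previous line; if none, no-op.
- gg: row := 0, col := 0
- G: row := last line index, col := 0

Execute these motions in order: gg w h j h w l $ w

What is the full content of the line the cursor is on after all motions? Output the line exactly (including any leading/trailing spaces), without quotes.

After 1 (gg): row=0 col=0 char='s'
After 2 (w): row=0 col=4 char='f'
After 3 (h): row=0 col=3 char='_'
After 4 (j): row=1 col=3 char='_'
After 5 (h): row=1 col=2 char='g'
After 6 (w): row=1 col=4 char='z'
After 7 (l): row=1 col=5 char='e'
After 8 ($): row=1 col=12 char='k'
After 9 (w): row=2 col=0 char='o'

Answer: one  dog blue  leaf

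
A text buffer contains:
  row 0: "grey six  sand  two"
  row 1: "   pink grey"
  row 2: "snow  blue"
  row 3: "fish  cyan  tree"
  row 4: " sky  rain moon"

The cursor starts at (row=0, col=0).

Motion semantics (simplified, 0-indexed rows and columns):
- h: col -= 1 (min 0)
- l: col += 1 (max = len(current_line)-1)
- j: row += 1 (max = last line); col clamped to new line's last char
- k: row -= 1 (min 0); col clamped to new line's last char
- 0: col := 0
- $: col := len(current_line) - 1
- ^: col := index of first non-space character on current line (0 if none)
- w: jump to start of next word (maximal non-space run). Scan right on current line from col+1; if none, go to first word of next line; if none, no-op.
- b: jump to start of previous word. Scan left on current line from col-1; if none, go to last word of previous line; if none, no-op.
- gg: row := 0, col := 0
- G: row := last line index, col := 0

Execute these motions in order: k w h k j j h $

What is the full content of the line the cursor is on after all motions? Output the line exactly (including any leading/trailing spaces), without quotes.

After 1 (k): row=0 col=0 char='g'
After 2 (w): row=0 col=5 char='s'
After 3 (h): row=0 col=4 char='_'
After 4 (k): row=0 col=4 char='_'
After 5 (j): row=1 col=4 char='i'
After 6 (j): row=2 col=4 char='_'
After 7 (h): row=2 col=3 char='w'
After 8 ($): row=2 col=9 char='e'

Answer: snow  blue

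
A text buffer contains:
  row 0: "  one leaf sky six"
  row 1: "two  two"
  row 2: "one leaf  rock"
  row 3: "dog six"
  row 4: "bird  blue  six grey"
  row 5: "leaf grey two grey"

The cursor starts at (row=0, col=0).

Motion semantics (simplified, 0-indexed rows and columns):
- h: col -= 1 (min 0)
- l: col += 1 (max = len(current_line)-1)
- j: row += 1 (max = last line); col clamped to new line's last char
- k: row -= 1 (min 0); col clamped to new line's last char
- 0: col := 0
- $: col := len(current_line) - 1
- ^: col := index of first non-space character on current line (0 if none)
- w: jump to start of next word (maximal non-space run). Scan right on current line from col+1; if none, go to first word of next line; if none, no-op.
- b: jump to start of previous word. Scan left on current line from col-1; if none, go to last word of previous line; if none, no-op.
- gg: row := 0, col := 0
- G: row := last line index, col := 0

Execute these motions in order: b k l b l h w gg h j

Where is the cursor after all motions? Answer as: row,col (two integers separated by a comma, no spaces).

After 1 (b): row=0 col=0 char='_'
After 2 (k): row=0 col=0 char='_'
After 3 (l): row=0 col=1 char='_'
After 4 (b): row=0 col=1 char='_'
After 5 (l): row=0 col=2 char='o'
After 6 (h): row=0 col=1 char='_'
After 7 (w): row=0 col=2 char='o'
After 8 (gg): row=0 col=0 char='_'
After 9 (h): row=0 col=0 char='_'
After 10 (j): row=1 col=0 char='t'

Answer: 1,0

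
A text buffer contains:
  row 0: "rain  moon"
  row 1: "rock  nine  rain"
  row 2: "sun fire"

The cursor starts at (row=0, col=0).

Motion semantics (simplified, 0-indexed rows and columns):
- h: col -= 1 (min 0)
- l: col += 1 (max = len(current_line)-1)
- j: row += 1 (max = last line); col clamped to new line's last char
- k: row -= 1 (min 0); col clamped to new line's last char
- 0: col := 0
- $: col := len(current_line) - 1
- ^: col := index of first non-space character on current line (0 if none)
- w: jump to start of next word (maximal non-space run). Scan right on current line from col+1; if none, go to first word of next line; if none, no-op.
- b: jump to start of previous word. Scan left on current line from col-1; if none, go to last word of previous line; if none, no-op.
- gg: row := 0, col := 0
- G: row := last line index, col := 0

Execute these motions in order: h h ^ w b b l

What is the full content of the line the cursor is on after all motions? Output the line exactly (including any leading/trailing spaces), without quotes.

After 1 (h): row=0 col=0 char='r'
After 2 (h): row=0 col=0 char='r'
After 3 (^): row=0 col=0 char='r'
After 4 (w): row=0 col=6 char='m'
After 5 (b): row=0 col=0 char='r'
After 6 (b): row=0 col=0 char='r'
After 7 (l): row=0 col=1 char='a'

Answer: rain  moon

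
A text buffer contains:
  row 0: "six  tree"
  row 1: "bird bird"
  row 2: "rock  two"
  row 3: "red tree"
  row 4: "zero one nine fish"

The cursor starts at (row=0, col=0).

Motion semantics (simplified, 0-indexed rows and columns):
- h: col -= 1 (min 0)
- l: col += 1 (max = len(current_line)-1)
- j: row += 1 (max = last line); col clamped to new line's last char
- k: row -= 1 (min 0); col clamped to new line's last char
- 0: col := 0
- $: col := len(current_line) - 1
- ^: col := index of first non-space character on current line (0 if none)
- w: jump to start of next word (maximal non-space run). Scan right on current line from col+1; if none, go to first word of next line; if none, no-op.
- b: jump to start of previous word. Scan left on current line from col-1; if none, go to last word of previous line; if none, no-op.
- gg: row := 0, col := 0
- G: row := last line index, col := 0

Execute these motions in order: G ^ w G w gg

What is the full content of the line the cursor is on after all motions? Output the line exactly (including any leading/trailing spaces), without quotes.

After 1 (G): row=4 col=0 char='z'
After 2 (^): row=4 col=0 char='z'
After 3 (w): row=4 col=5 char='o'
After 4 (G): row=4 col=0 char='z'
After 5 (w): row=4 col=5 char='o'
After 6 (gg): row=0 col=0 char='s'

Answer: six  tree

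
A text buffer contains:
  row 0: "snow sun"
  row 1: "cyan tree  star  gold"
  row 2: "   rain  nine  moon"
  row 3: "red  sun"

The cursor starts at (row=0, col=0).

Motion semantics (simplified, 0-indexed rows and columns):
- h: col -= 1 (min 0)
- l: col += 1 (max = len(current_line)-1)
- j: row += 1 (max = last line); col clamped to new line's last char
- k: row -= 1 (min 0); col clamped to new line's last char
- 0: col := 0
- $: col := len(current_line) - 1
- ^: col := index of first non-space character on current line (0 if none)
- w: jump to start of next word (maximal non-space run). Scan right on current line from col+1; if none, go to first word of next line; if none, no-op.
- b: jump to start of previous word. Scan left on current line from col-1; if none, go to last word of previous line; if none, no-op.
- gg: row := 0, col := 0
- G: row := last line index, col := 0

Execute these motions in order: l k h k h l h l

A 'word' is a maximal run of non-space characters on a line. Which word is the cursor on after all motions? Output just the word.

Answer: snow

Derivation:
After 1 (l): row=0 col=1 char='n'
After 2 (k): row=0 col=1 char='n'
After 3 (h): row=0 col=0 char='s'
After 4 (k): row=0 col=0 char='s'
After 5 (h): row=0 col=0 char='s'
After 6 (l): row=0 col=1 char='n'
After 7 (h): row=0 col=0 char='s'
After 8 (l): row=0 col=1 char='n'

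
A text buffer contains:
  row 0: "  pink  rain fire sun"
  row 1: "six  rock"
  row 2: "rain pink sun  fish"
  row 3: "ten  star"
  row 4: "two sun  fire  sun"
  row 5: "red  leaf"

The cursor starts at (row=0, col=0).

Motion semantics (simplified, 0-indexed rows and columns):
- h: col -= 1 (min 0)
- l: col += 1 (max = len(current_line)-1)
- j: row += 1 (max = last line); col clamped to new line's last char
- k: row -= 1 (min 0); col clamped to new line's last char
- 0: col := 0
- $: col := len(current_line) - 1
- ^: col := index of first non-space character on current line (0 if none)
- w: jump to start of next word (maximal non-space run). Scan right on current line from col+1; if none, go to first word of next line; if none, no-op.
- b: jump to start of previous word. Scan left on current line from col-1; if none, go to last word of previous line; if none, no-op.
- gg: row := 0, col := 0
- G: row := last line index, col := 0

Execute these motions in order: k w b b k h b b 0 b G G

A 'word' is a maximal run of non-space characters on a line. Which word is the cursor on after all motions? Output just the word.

After 1 (k): row=0 col=0 char='_'
After 2 (w): row=0 col=2 char='p'
After 3 (b): row=0 col=2 char='p'
After 4 (b): row=0 col=2 char='p'
After 5 (k): row=0 col=2 char='p'
After 6 (h): row=0 col=1 char='_'
After 7 (b): row=0 col=1 char='_'
After 8 (b): row=0 col=1 char='_'
After 9 (0): row=0 col=0 char='_'
After 10 (b): row=0 col=0 char='_'
After 11 (G): row=5 col=0 char='r'
After 12 (G): row=5 col=0 char='r'

Answer: red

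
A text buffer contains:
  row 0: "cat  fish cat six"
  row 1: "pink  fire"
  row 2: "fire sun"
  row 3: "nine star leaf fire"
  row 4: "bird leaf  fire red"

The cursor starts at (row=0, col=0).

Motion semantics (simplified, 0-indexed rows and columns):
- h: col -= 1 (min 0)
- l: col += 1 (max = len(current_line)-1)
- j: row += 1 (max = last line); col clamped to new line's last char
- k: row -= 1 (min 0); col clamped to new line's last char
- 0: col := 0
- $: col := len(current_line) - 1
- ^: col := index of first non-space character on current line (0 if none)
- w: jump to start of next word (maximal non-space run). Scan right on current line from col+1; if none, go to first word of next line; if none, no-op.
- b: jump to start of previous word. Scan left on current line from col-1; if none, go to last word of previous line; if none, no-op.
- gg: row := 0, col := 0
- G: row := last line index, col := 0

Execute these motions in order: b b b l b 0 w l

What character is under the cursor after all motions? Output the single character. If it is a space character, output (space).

After 1 (b): row=0 col=0 char='c'
After 2 (b): row=0 col=0 char='c'
After 3 (b): row=0 col=0 char='c'
After 4 (l): row=0 col=1 char='a'
After 5 (b): row=0 col=0 char='c'
After 6 (0): row=0 col=0 char='c'
After 7 (w): row=0 col=5 char='f'
After 8 (l): row=0 col=6 char='i'

Answer: i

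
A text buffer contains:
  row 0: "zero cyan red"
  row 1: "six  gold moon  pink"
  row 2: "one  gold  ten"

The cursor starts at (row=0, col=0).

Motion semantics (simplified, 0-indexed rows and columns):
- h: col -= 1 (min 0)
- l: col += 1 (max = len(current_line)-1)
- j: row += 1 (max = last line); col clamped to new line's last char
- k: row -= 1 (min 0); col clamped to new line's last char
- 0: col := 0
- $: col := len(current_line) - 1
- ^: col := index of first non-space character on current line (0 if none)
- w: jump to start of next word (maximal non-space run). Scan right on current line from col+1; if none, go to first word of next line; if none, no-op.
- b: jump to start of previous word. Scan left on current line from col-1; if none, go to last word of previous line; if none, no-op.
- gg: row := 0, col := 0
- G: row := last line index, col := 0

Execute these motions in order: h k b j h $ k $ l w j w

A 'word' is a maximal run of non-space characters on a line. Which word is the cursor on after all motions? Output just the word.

After 1 (h): row=0 col=0 char='z'
After 2 (k): row=0 col=0 char='z'
After 3 (b): row=0 col=0 char='z'
After 4 (j): row=1 col=0 char='s'
After 5 (h): row=1 col=0 char='s'
After 6 ($): row=1 col=19 char='k'
After 7 (k): row=0 col=12 char='d'
After 8 ($): row=0 col=12 char='d'
After 9 (l): row=0 col=12 char='d'
After 10 (w): row=1 col=0 char='s'
After 11 (j): row=2 col=0 char='o'
After 12 (w): row=2 col=5 char='g'

Answer: gold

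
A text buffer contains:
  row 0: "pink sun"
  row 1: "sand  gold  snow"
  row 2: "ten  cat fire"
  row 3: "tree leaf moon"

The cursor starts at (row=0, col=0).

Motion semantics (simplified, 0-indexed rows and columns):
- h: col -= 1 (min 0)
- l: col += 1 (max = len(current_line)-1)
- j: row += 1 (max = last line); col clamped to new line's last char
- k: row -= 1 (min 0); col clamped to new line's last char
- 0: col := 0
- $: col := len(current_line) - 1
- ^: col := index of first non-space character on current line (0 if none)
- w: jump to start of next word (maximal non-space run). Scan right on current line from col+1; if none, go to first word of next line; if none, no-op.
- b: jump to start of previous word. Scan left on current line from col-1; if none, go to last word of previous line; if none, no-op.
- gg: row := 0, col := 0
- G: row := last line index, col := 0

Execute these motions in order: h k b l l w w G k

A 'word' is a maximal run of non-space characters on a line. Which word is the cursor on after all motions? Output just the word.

After 1 (h): row=0 col=0 char='p'
After 2 (k): row=0 col=0 char='p'
After 3 (b): row=0 col=0 char='p'
After 4 (l): row=0 col=1 char='i'
After 5 (l): row=0 col=2 char='n'
After 6 (w): row=0 col=5 char='s'
After 7 (w): row=1 col=0 char='s'
After 8 (G): row=3 col=0 char='t'
After 9 (k): row=2 col=0 char='t'

Answer: ten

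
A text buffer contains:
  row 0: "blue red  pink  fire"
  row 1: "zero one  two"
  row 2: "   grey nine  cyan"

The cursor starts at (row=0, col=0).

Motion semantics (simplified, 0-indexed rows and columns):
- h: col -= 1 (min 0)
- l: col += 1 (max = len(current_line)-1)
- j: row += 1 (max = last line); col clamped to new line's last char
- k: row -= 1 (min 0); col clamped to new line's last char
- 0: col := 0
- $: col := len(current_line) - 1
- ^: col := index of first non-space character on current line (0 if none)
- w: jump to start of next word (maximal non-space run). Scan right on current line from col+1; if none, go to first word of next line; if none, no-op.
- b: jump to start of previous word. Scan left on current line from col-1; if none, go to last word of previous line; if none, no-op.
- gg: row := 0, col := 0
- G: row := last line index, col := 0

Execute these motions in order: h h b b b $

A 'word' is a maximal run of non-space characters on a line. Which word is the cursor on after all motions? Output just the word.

Answer: fire

Derivation:
After 1 (h): row=0 col=0 char='b'
After 2 (h): row=0 col=0 char='b'
After 3 (b): row=0 col=0 char='b'
After 4 (b): row=0 col=0 char='b'
After 5 (b): row=0 col=0 char='b'
After 6 ($): row=0 col=19 char='e'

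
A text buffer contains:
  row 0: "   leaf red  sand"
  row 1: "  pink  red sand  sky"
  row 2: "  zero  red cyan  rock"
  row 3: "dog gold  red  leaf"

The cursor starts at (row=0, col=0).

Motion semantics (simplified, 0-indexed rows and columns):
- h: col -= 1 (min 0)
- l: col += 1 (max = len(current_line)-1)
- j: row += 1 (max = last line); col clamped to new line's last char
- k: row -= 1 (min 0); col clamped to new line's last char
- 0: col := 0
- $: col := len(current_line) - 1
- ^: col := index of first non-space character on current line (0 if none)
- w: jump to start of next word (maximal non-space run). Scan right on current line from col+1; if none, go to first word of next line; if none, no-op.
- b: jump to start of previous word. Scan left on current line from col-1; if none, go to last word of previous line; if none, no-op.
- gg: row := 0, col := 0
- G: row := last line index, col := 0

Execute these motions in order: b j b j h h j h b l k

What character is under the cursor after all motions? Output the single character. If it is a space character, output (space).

After 1 (b): row=0 col=0 char='_'
After 2 (j): row=1 col=0 char='_'
After 3 (b): row=0 col=13 char='s'
After 4 (j): row=1 col=13 char='a'
After 5 (h): row=1 col=12 char='s'
After 6 (h): row=1 col=11 char='_'
After 7 (j): row=2 col=11 char='_'
After 8 (h): row=2 col=10 char='d'
After 9 (b): row=2 col=8 char='r'
After 10 (l): row=2 col=9 char='e'
After 11 (k): row=1 col=9 char='e'

Answer: e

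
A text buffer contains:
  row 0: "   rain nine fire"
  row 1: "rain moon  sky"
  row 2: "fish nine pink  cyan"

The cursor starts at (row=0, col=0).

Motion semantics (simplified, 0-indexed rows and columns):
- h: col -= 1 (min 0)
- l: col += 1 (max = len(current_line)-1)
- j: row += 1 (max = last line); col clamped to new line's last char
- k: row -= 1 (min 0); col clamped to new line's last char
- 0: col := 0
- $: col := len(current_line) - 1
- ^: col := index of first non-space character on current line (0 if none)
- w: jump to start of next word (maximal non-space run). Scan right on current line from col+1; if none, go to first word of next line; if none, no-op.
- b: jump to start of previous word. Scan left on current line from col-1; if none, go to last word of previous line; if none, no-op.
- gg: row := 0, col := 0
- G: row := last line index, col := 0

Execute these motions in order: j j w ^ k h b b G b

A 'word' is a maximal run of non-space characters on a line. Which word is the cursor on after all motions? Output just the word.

Answer: sky

Derivation:
After 1 (j): row=1 col=0 char='r'
After 2 (j): row=2 col=0 char='f'
After 3 (w): row=2 col=5 char='n'
After 4 (^): row=2 col=0 char='f'
After 5 (k): row=1 col=0 char='r'
After 6 (h): row=1 col=0 char='r'
After 7 (b): row=0 col=13 char='f'
After 8 (b): row=0 col=8 char='n'
After 9 (G): row=2 col=0 char='f'
After 10 (b): row=1 col=11 char='s'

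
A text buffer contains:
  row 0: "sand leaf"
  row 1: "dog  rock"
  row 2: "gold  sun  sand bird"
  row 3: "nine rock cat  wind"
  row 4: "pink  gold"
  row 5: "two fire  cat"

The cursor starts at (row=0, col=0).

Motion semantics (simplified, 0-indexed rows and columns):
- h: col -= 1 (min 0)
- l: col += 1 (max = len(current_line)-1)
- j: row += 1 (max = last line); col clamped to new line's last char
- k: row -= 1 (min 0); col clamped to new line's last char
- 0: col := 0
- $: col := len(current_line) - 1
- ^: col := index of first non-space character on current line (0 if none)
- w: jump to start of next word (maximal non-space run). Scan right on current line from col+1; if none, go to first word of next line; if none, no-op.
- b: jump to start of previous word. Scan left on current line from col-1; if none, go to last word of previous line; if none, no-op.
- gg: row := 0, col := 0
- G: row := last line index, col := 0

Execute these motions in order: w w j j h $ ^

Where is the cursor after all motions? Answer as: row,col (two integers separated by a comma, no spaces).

After 1 (w): row=0 col=5 char='l'
After 2 (w): row=1 col=0 char='d'
After 3 (j): row=2 col=0 char='g'
After 4 (j): row=3 col=0 char='n'
After 5 (h): row=3 col=0 char='n'
After 6 ($): row=3 col=18 char='d'
After 7 (^): row=3 col=0 char='n'

Answer: 3,0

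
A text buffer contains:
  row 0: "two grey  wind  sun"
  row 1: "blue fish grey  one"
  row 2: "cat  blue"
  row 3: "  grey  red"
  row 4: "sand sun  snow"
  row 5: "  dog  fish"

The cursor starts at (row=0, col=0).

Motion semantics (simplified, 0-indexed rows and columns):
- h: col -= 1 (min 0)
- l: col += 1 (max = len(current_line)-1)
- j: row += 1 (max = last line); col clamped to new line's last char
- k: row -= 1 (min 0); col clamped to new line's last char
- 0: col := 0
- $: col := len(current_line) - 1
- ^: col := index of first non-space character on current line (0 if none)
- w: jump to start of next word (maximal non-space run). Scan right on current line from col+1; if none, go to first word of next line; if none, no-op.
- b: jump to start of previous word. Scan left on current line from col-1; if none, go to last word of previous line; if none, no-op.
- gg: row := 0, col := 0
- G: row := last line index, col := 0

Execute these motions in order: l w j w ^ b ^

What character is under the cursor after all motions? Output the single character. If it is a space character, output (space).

After 1 (l): row=0 col=1 char='w'
After 2 (w): row=0 col=4 char='g'
After 3 (j): row=1 col=4 char='_'
After 4 (w): row=1 col=5 char='f'
After 5 (^): row=1 col=0 char='b'
After 6 (b): row=0 col=16 char='s'
After 7 (^): row=0 col=0 char='t'

Answer: t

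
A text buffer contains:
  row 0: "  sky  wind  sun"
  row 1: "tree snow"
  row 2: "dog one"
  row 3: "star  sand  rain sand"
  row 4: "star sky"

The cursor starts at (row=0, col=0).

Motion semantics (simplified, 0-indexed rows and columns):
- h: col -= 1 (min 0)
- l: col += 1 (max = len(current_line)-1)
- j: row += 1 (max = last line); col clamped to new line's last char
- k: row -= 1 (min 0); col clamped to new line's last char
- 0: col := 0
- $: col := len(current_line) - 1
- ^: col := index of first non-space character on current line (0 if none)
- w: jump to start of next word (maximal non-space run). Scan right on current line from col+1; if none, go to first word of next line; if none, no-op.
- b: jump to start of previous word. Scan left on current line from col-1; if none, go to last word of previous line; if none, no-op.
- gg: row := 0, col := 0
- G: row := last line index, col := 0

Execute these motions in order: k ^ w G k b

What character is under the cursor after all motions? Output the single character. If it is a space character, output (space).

Answer: o

Derivation:
After 1 (k): row=0 col=0 char='_'
After 2 (^): row=0 col=2 char='s'
After 3 (w): row=0 col=7 char='w'
After 4 (G): row=4 col=0 char='s'
After 5 (k): row=3 col=0 char='s'
After 6 (b): row=2 col=4 char='o'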